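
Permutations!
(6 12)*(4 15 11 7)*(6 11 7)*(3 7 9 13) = (3 7 4 15 9 13)(6 12 11) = [0, 1, 2, 7, 15, 5, 12, 4, 8, 13, 10, 6, 11, 3, 14, 9]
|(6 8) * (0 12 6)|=4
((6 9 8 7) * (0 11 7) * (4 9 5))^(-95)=(0 11 7 6 5 4 9 8)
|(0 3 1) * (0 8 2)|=5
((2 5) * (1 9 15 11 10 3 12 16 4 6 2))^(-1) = (1 5 2 6 4 16 12 3 10 11 15 9)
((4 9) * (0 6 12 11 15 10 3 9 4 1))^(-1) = (0 1 9 3 10 15 11 12 6)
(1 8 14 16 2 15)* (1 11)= (1 8 14 16 2 15 11)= [0, 8, 15, 3, 4, 5, 6, 7, 14, 9, 10, 1, 12, 13, 16, 11, 2]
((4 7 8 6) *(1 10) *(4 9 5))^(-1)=(1 10)(4 5 9 6 8 7)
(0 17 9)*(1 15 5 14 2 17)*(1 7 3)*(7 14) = (0 14 2 17 9)(1 15 5 7 3) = [14, 15, 17, 1, 4, 7, 6, 3, 8, 0, 10, 11, 12, 13, 2, 5, 16, 9]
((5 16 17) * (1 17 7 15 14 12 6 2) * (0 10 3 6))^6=(0 17 12 1 14 2 15 6 7 3 16 10 5)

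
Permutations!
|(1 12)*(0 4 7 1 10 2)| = 7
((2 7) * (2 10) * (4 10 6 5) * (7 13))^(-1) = (2 10 4 5 6 7 13)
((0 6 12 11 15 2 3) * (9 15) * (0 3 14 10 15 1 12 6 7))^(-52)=(15)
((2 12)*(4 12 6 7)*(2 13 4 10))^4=(4 12 13)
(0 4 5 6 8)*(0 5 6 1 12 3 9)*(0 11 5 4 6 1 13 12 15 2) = (0 6 8 4 1 15 2)(3 9 11 5 13 12) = [6, 15, 0, 9, 1, 13, 8, 7, 4, 11, 10, 5, 3, 12, 14, 2]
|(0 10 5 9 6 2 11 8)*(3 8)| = 9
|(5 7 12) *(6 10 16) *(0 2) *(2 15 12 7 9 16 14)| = 10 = |(0 15 12 5 9 16 6 10 14 2)|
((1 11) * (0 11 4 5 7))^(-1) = (0 7 5 4 1 11)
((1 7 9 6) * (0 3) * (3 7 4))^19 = (0 4 6 7 3 1 9)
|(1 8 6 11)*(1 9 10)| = 6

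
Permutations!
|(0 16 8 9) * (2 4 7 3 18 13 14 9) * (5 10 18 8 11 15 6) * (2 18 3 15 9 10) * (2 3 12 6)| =36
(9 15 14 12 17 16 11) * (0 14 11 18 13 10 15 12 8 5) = (0 14 8 5)(9 12 17 16 18 13 10 15 11) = [14, 1, 2, 3, 4, 0, 6, 7, 5, 12, 15, 9, 17, 10, 8, 11, 18, 16, 13]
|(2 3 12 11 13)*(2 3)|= |(3 12 11 13)|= 4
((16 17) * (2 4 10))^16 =(17)(2 4 10)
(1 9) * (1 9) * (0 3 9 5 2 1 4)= (0 3 9 5 2 1 4)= [3, 4, 1, 9, 0, 2, 6, 7, 8, 5]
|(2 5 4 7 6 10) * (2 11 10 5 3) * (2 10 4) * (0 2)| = 9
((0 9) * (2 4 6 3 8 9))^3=((0 2 4 6 3 8 9))^3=(0 6 9 4 8 2 3)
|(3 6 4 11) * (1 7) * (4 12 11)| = |(1 7)(3 6 12 11)| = 4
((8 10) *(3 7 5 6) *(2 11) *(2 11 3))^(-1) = ((11)(2 3 7 5 6)(8 10))^(-1) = (11)(2 6 5 7 3)(8 10)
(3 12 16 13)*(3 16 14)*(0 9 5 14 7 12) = (0 9 5 14 3)(7 12)(13 16) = [9, 1, 2, 0, 4, 14, 6, 12, 8, 5, 10, 11, 7, 16, 3, 15, 13]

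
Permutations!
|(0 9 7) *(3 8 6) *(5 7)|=|(0 9 5 7)(3 8 6)|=12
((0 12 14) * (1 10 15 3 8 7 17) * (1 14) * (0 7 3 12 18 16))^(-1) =(0 16 18)(1 12 15 10)(3 8)(7 14 17)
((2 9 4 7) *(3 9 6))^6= (9)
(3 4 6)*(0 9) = [9, 1, 2, 4, 6, 5, 3, 7, 8, 0] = (0 9)(3 4 6)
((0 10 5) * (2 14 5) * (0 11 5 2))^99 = ((0 10)(2 14)(5 11))^99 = (0 10)(2 14)(5 11)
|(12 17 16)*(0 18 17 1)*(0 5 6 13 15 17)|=|(0 18)(1 5 6 13 15 17 16 12)|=8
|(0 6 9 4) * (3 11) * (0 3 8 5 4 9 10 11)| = |(0 6 10 11 8 5 4 3)| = 8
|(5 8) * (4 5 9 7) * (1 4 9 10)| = |(1 4 5 8 10)(7 9)| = 10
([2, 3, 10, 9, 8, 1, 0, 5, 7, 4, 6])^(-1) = (0 6 10 2)(1 5 7 8 4 9 3)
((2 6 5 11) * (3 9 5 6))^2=(2 9 11 3 5)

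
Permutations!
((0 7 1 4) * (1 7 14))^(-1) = ((0 14 1 4))^(-1) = (0 4 1 14)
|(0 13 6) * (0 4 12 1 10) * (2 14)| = 14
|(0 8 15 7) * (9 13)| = |(0 8 15 7)(9 13)| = 4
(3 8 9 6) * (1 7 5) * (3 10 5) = (1 7 3 8 9 6 10 5) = [0, 7, 2, 8, 4, 1, 10, 3, 9, 6, 5]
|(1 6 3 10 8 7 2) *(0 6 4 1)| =14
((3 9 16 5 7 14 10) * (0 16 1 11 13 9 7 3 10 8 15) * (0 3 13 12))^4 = (0 9)(1 16)(3 15 8 14 7)(5 11)(12 13)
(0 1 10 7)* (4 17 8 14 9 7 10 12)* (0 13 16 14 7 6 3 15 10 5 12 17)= (0 1 17 8 7 13 16 14 9 6 3 15 10 5 12 4)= [1, 17, 2, 15, 0, 12, 3, 13, 7, 6, 5, 11, 4, 16, 9, 10, 14, 8]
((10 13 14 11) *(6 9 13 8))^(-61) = ((6 9 13 14 11 10 8))^(-61) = (6 13 11 8 9 14 10)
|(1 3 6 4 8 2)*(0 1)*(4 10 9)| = |(0 1 3 6 10 9 4 8 2)| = 9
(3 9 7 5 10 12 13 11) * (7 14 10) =(3 9 14 10 12 13 11)(5 7) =[0, 1, 2, 9, 4, 7, 6, 5, 8, 14, 12, 3, 13, 11, 10]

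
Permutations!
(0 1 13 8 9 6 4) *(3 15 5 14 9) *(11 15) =(0 1 13 8 3 11 15 5 14 9 6 4) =[1, 13, 2, 11, 0, 14, 4, 7, 3, 6, 10, 15, 12, 8, 9, 5]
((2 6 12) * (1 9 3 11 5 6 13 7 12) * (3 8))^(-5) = ((1 9 8 3 11 5 6)(2 13 7 12))^(-5) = (1 8 11 6 9 3 5)(2 12 7 13)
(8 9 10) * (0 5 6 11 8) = (0 5 6 11 8 9 10) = [5, 1, 2, 3, 4, 6, 11, 7, 9, 10, 0, 8]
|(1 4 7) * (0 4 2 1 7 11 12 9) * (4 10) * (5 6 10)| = 8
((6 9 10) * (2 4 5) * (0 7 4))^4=(0 2 5 4 7)(6 9 10)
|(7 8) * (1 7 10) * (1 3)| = |(1 7 8 10 3)| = 5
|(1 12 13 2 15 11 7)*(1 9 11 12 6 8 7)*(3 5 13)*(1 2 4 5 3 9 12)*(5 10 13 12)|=|(1 6 8 7 5 12 9 11 2 15)(4 10 13)|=30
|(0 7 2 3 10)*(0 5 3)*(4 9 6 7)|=6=|(0 4 9 6 7 2)(3 10 5)|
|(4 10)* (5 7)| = 2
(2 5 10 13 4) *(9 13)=(2 5 10 9 13 4)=[0, 1, 5, 3, 2, 10, 6, 7, 8, 13, 9, 11, 12, 4]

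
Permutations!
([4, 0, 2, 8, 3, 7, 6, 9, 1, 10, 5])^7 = (0 3 1 4 8)(5 10 9 7)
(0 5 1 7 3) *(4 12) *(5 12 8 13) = (0 12 4 8 13 5 1 7 3) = [12, 7, 2, 0, 8, 1, 6, 3, 13, 9, 10, 11, 4, 5]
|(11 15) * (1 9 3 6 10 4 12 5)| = |(1 9 3 6 10 4 12 5)(11 15)| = 8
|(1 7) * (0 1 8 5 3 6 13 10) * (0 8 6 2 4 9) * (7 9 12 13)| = |(0 1 9)(2 4 12 13 10 8 5 3)(6 7)| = 24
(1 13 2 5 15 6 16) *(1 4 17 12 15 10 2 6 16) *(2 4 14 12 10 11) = (1 13 6)(2 5 11)(4 17 10)(12 15 16 14) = [0, 13, 5, 3, 17, 11, 1, 7, 8, 9, 4, 2, 15, 6, 12, 16, 14, 10]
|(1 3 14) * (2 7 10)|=|(1 3 14)(2 7 10)|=3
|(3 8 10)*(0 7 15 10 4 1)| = 8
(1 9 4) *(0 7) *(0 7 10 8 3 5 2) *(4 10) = [4, 9, 0, 5, 1, 2, 6, 7, 3, 10, 8] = (0 4 1 9 10 8 3 5 2)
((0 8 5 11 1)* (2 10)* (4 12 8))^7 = (12)(2 10)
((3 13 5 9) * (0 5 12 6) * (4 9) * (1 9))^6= ((0 5 4 1 9 3 13 12 6))^6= (0 13 1)(3 4 6)(5 12 9)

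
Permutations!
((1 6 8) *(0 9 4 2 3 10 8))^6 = (0 8 2)(1 3 9)(4 6 10)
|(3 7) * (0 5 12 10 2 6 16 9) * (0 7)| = 10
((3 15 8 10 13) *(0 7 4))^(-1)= ((0 7 4)(3 15 8 10 13))^(-1)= (0 4 7)(3 13 10 8 15)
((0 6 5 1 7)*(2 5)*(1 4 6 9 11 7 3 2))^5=((0 9 11 7)(1 3 2 5 4 6))^5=(0 9 11 7)(1 6 4 5 2 3)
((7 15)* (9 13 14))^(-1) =(7 15)(9 14 13)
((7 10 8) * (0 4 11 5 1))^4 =(0 1 5 11 4)(7 10 8)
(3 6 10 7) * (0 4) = (0 4)(3 6 10 7) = [4, 1, 2, 6, 0, 5, 10, 3, 8, 9, 7]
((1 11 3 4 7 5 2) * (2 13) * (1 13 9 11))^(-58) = ((2 13)(3 4 7 5 9 11))^(-58) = (13)(3 7 9)(4 5 11)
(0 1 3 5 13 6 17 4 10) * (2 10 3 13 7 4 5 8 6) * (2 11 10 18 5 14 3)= [1, 13, 18, 8, 2, 7, 17, 4, 6, 9, 0, 10, 12, 11, 3, 15, 16, 14, 5]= (0 1 13 11 10)(2 18 5 7 4)(3 8 6 17 14)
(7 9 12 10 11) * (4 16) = [0, 1, 2, 3, 16, 5, 6, 9, 8, 12, 11, 7, 10, 13, 14, 15, 4] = (4 16)(7 9 12 10 11)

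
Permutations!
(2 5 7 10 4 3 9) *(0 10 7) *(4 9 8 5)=(0 10 9 2 4 3 8 5)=[10, 1, 4, 8, 3, 0, 6, 7, 5, 2, 9]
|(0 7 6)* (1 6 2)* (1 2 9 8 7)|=3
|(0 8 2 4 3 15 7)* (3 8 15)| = 3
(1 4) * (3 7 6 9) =[0, 4, 2, 7, 1, 5, 9, 6, 8, 3] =(1 4)(3 7 6 9)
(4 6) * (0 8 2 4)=(0 8 2 4 6)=[8, 1, 4, 3, 6, 5, 0, 7, 2]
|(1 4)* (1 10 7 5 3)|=6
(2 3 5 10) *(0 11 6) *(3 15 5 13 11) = (0 3 13 11 6)(2 15 5 10) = [3, 1, 15, 13, 4, 10, 0, 7, 8, 9, 2, 6, 12, 11, 14, 5]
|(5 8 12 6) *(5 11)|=5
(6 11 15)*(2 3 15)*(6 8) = (2 3 15 8 6 11) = [0, 1, 3, 15, 4, 5, 11, 7, 6, 9, 10, 2, 12, 13, 14, 8]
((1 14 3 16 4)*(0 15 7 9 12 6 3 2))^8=(0 4 12)(1 6 15)(2 16 9)(3 7 14)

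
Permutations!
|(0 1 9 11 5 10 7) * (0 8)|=|(0 1 9 11 5 10 7 8)|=8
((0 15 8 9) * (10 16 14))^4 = ((0 15 8 9)(10 16 14))^4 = (10 16 14)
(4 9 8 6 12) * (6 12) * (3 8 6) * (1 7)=(1 7)(3 8 12 4 9 6)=[0, 7, 2, 8, 9, 5, 3, 1, 12, 6, 10, 11, 4]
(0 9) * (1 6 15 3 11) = (0 9)(1 6 15 3 11) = [9, 6, 2, 11, 4, 5, 15, 7, 8, 0, 10, 1, 12, 13, 14, 3]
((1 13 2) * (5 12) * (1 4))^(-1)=(1 4 2 13)(5 12)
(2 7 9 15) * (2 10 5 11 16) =[0, 1, 7, 3, 4, 11, 6, 9, 8, 15, 5, 16, 12, 13, 14, 10, 2] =(2 7 9 15 10 5 11 16)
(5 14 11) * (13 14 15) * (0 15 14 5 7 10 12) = (0 15 13 5 14 11 7 10 12) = [15, 1, 2, 3, 4, 14, 6, 10, 8, 9, 12, 7, 0, 5, 11, 13]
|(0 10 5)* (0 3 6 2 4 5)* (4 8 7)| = |(0 10)(2 8 7 4 5 3 6)| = 14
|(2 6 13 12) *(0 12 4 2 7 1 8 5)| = 12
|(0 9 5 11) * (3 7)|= 4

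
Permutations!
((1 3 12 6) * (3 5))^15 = (12)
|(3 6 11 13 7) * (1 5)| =10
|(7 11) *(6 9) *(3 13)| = |(3 13)(6 9)(7 11)| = 2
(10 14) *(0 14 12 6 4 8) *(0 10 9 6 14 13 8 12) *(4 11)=[13, 1, 2, 3, 12, 5, 11, 7, 10, 6, 0, 4, 14, 8, 9]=(0 13 8 10)(4 12 14 9 6 11)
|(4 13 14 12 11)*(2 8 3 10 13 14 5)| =12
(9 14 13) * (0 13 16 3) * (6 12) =(0 13 9 14 16 3)(6 12) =[13, 1, 2, 0, 4, 5, 12, 7, 8, 14, 10, 11, 6, 9, 16, 15, 3]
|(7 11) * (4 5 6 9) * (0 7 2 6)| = |(0 7 11 2 6 9 4 5)| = 8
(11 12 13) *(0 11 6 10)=(0 11 12 13 6 10)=[11, 1, 2, 3, 4, 5, 10, 7, 8, 9, 0, 12, 13, 6]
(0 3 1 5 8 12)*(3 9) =(0 9 3 1 5 8 12) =[9, 5, 2, 1, 4, 8, 6, 7, 12, 3, 10, 11, 0]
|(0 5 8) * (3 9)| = 6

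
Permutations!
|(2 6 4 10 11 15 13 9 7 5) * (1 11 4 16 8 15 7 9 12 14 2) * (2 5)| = 12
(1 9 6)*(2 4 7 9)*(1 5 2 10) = [0, 10, 4, 3, 7, 2, 5, 9, 8, 6, 1] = (1 10)(2 4 7 9 6 5)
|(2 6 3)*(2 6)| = |(3 6)| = 2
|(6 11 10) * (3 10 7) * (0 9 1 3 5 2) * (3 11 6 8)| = |(0 9 1 11 7 5 2)(3 10 8)| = 21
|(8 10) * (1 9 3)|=6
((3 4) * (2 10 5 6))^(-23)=((2 10 5 6)(3 4))^(-23)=(2 10 5 6)(3 4)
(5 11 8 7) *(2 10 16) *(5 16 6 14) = [0, 1, 10, 3, 4, 11, 14, 16, 7, 9, 6, 8, 12, 13, 5, 15, 2] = (2 10 6 14 5 11 8 7 16)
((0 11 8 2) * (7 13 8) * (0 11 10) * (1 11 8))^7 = (0 10)(1 13 7 11)(2 8)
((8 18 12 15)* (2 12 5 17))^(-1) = ((2 12 15 8 18 5 17))^(-1) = (2 17 5 18 8 15 12)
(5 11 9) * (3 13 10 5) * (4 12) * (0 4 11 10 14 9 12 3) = (0 4 3 13 14 9)(5 10)(11 12) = [4, 1, 2, 13, 3, 10, 6, 7, 8, 0, 5, 12, 11, 14, 9]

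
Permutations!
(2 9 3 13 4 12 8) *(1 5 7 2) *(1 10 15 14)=(1 5 7 2 9 3 13 4 12 8 10 15 14)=[0, 5, 9, 13, 12, 7, 6, 2, 10, 3, 15, 11, 8, 4, 1, 14]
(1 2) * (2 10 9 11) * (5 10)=(1 5 10 9 11 2)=[0, 5, 1, 3, 4, 10, 6, 7, 8, 11, 9, 2]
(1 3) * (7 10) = (1 3)(7 10) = [0, 3, 2, 1, 4, 5, 6, 10, 8, 9, 7]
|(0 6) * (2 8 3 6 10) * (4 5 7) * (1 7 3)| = |(0 10 2 8 1 7 4 5 3 6)| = 10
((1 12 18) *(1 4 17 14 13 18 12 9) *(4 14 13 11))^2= (4 13 14)(11 17 18)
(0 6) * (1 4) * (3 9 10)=(0 6)(1 4)(3 9 10)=[6, 4, 2, 9, 1, 5, 0, 7, 8, 10, 3]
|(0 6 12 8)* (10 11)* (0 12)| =|(0 6)(8 12)(10 11)| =2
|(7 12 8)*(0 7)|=4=|(0 7 12 8)|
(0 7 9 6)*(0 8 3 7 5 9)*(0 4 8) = (0 5 9 6)(3 7 4 8) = [5, 1, 2, 7, 8, 9, 0, 4, 3, 6]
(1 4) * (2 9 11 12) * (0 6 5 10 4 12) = (0 6 5 10 4 1 12 2 9 11) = [6, 12, 9, 3, 1, 10, 5, 7, 8, 11, 4, 0, 2]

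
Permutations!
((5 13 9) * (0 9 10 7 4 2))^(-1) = (0 2 4 7 10 13 5 9)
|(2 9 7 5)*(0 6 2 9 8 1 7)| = 8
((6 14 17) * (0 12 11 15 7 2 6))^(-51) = (0 15 6)(2 17 11)(7 14 12)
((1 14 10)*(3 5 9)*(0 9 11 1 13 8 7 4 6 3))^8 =(1 3 7 10 11 6 8 14 5 4 13)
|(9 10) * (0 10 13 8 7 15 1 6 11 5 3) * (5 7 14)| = 40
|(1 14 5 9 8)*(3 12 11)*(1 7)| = 6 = |(1 14 5 9 8 7)(3 12 11)|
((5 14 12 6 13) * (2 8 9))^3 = ((2 8 9)(5 14 12 6 13))^3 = (5 6 14 13 12)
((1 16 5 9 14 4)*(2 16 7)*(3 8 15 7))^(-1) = (1 4 14 9 5 16 2 7 15 8 3)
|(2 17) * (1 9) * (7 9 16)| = |(1 16 7 9)(2 17)| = 4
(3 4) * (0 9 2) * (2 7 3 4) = [9, 1, 0, 2, 4, 5, 6, 3, 8, 7] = (0 9 7 3 2)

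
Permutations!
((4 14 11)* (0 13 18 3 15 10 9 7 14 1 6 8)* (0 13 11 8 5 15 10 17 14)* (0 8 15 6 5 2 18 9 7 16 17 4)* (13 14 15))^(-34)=(1 15 16 13 8 10 18 6)(2 5 4 17 9 14 7 3)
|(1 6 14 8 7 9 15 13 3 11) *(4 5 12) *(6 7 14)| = 42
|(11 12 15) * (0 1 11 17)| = 6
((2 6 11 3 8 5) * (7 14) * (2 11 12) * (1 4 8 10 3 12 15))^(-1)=((1 4 8 5 11 12 2 6 15)(3 10)(7 14))^(-1)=(1 15 6 2 12 11 5 8 4)(3 10)(7 14)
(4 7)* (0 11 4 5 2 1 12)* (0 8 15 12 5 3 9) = (0 11 4 7 3 9)(1 5 2)(8 15 12) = [11, 5, 1, 9, 7, 2, 6, 3, 15, 0, 10, 4, 8, 13, 14, 12]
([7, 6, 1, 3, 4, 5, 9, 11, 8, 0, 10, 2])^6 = (0 9 6 1 2 11 7)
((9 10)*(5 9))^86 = ((5 9 10))^86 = (5 10 9)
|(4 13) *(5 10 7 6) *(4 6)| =6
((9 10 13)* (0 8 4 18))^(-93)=((0 8 4 18)(9 10 13))^(-93)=(0 18 4 8)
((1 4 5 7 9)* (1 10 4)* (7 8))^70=(4 9 8)(5 10 7)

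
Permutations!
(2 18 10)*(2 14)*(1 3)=[0, 3, 18, 1, 4, 5, 6, 7, 8, 9, 14, 11, 12, 13, 2, 15, 16, 17, 10]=(1 3)(2 18 10 14)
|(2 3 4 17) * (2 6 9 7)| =7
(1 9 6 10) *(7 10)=[0, 9, 2, 3, 4, 5, 7, 10, 8, 6, 1]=(1 9 6 7 10)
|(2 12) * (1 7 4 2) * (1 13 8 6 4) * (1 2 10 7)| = |(2 12 13 8 6 4 10 7)| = 8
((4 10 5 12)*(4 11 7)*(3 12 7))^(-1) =(3 11 12)(4 7 5 10)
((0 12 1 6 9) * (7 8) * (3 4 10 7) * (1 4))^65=(0 8)(1 4)(3 12)(6 10)(7 9)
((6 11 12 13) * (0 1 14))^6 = (14)(6 12)(11 13)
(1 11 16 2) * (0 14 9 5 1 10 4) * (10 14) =(0 10 4)(1 11 16 2 14 9 5) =[10, 11, 14, 3, 0, 1, 6, 7, 8, 5, 4, 16, 12, 13, 9, 15, 2]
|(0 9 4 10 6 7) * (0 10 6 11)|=7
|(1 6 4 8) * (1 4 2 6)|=|(2 6)(4 8)|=2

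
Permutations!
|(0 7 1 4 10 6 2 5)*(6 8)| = 9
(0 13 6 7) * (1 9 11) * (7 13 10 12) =[10, 9, 2, 3, 4, 5, 13, 0, 8, 11, 12, 1, 7, 6] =(0 10 12 7)(1 9 11)(6 13)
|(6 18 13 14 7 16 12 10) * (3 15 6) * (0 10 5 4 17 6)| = 20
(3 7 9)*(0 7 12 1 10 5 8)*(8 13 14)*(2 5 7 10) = (0 10 7 9 3 12 1 2 5 13 14 8) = [10, 2, 5, 12, 4, 13, 6, 9, 0, 3, 7, 11, 1, 14, 8]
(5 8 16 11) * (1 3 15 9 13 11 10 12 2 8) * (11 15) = (1 3 11 5)(2 8 16 10 12)(9 13 15) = [0, 3, 8, 11, 4, 1, 6, 7, 16, 13, 12, 5, 2, 15, 14, 9, 10]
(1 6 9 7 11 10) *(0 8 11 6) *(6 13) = (0 8 11 10 1)(6 9 7 13) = [8, 0, 2, 3, 4, 5, 9, 13, 11, 7, 1, 10, 12, 6]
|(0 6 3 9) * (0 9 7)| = 4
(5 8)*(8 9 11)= (5 9 11 8)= [0, 1, 2, 3, 4, 9, 6, 7, 5, 11, 10, 8]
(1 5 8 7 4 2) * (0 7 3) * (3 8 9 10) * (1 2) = (0 7 4 1 5 9 10 3) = [7, 5, 2, 0, 1, 9, 6, 4, 8, 10, 3]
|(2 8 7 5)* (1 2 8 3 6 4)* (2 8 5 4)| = 12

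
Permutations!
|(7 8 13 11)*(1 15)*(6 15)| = 12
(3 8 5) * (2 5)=[0, 1, 5, 8, 4, 3, 6, 7, 2]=(2 5 3 8)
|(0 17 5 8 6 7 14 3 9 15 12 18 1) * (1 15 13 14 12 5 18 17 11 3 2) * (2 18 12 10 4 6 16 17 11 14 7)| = 19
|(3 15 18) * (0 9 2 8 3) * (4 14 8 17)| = 10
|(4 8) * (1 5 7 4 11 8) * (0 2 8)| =|(0 2 8 11)(1 5 7 4)| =4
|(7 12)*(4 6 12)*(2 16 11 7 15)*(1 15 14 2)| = 8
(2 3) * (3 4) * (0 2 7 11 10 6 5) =(0 2 4 3 7 11 10 6 5) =[2, 1, 4, 7, 3, 0, 5, 11, 8, 9, 6, 10]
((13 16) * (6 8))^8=(16)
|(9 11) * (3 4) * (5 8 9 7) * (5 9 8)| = 6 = |(3 4)(7 9 11)|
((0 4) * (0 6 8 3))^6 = (0 4 6 8 3)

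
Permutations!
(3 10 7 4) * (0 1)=(0 1)(3 10 7 4)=[1, 0, 2, 10, 3, 5, 6, 4, 8, 9, 7]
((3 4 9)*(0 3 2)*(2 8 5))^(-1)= ((0 3 4 9 8 5 2))^(-1)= (0 2 5 8 9 4 3)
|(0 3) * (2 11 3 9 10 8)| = 7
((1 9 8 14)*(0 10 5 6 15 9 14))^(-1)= (0 8 9 15 6 5 10)(1 14)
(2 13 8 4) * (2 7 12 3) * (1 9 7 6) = (1 9 7 12 3 2 13 8 4 6) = [0, 9, 13, 2, 6, 5, 1, 12, 4, 7, 10, 11, 3, 8]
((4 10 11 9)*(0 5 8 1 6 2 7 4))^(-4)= (0 4 1 9 7 8 11 2 5 10 6)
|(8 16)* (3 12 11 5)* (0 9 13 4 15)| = 20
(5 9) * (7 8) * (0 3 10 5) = (0 3 10 5 9)(7 8) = [3, 1, 2, 10, 4, 9, 6, 8, 7, 0, 5]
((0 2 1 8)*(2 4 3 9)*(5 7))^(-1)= (0 8 1 2 9 3 4)(5 7)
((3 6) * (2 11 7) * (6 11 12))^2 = ((2 12 6 3 11 7))^2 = (2 6 11)(3 7 12)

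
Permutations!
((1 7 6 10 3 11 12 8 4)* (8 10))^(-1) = ((1 7 6 8 4)(3 11 12 10))^(-1) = (1 4 8 6 7)(3 10 12 11)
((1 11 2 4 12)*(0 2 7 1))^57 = ((0 2 4 12)(1 11 7))^57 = (0 2 4 12)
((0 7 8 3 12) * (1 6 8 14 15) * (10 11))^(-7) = (0 14 1 8 12 7 15 6 3)(10 11)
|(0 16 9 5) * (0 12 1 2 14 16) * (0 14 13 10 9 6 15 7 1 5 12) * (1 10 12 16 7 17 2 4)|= 26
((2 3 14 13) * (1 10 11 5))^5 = (1 10 11 5)(2 3 14 13)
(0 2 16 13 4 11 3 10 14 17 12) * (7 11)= (0 2 16 13 4 7 11 3 10 14 17 12)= [2, 1, 16, 10, 7, 5, 6, 11, 8, 9, 14, 3, 0, 4, 17, 15, 13, 12]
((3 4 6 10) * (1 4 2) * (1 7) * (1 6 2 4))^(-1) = ((2 7 6 10 3 4))^(-1) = (2 4 3 10 6 7)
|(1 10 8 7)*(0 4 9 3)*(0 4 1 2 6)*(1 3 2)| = |(0 3 4 9 2 6)(1 10 8 7)| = 12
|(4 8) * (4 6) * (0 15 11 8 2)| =7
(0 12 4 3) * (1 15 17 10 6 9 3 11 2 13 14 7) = (0 12 4 11 2 13 14 7 1 15 17 10 6 9 3) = [12, 15, 13, 0, 11, 5, 9, 1, 8, 3, 6, 2, 4, 14, 7, 17, 16, 10]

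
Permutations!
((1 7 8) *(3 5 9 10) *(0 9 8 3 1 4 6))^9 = ((0 9 10 1 7 3 5 8 4 6))^9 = (0 6 4 8 5 3 7 1 10 9)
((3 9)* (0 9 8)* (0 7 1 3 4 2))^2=(0 4)(1 8)(2 9)(3 7)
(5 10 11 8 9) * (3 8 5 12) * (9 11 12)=(3 8 11 5 10 12)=[0, 1, 2, 8, 4, 10, 6, 7, 11, 9, 12, 5, 3]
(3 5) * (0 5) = (0 5 3) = [5, 1, 2, 0, 4, 3]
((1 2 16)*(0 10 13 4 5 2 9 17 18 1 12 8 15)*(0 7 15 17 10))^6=(1 2)(4 17)(5 18)(8 13)(9 16)(10 12)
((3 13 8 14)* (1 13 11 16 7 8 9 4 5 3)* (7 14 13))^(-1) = (1 14 16 11 3 5 4 9 13 8 7)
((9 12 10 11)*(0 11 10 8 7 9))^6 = ((0 11)(7 9 12 8))^6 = (7 12)(8 9)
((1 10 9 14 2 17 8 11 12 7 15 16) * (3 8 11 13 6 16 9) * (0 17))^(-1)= (0 2 14 9 15 7 12 11 17)(1 16 6 13 8 3 10)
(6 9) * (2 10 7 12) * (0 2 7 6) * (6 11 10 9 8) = (0 2 9)(6 8)(7 12)(10 11) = [2, 1, 9, 3, 4, 5, 8, 12, 6, 0, 11, 10, 7]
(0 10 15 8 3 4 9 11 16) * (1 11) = [10, 11, 2, 4, 9, 5, 6, 7, 3, 1, 15, 16, 12, 13, 14, 8, 0] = (0 10 15 8 3 4 9 1 11 16)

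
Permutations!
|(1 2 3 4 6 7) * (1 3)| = |(1 2)(3 4 6 7)| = 4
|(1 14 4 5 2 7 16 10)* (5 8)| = |(1 14 4 8 5 2 7 16 10)| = 9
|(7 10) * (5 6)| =|(5 6)(7 10)| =2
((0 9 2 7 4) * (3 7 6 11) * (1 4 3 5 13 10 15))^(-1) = ((0 9 2 6 11 5 13 10 15 1 4)(3 7))^(-1) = (0 4 1 15 10 13 5 11 6 2 9)(3 7)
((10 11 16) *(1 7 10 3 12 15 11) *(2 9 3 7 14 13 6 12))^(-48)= ((1 14 13 6 12 15 11 16 7 10)(2 9 3))^(-48)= (1 13 12 11 7)(6 15 16 10 14)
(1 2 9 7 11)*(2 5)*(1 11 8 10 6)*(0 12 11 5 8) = [12, 8, 9, 3, 4, 2, 1, 0, 10, 7, 6, 5, 11] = (0 12 11 5 2 9 7)(1 8 10 6)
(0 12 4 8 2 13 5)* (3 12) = (0 3 12 4 8 2 13 5) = [3, 1, 13, 12, 8, 0, 6, 7, 2, 9, 10, 11, 4, 5]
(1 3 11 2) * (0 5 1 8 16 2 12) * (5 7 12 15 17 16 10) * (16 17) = (17)(0 7 12)(1 3 11 15 16 2 8 10 5) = [7, 3, 8, 11, 4, 1, 6, 12, 10, 9, 5, 15, 0, 13, 14, 16, 2, 17]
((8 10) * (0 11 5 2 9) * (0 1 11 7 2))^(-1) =((0 7 2 9 1 11 5)(8 10))^(-1) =(0 5 11 1 9 2 7)(8 10)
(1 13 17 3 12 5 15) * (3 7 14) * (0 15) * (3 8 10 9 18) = (0 15 1 13 17 7 14 8 10 9 18 3 12 5) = [15, 13, 2, 12, 4, 0, 6, 14, 10, 18, 9, 11, 5, 17, 8, 1, 16, 7, 3]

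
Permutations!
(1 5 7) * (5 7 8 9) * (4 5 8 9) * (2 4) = (1 7)(2 4 5 9 8) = [0, 7, 4, 3, 5, 9, 6, 1, 2, 8]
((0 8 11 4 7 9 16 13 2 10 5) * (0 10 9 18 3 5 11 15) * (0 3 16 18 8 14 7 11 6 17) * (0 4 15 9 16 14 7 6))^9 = (0 11 18 10 4 9 5 17 8 3 6 7 15 14) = ((0 7 8 9 18 14 6 17 4 11 15 3 5 10)(2 16 13))^9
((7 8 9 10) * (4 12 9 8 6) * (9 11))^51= (4 11 10 6 12 9 7)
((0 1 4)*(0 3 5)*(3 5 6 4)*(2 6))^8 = ((0 1 3 2 6 4 5))^8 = (0 1 3 2 6 4 5)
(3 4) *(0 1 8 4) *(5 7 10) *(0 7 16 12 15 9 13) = (0 1 8 4 3 7 10 5 16 12 15 9 13) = [1, 8, 2, 7, 3, 16, 6, 10, 4, 13, 5, 11, 15, 0, 14, 9, 12]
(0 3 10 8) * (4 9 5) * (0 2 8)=(0 3 10)(2 8)(4 9 5)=[3, 1, 8, 10, 9, 4, 6, 7, 2, 5, 0]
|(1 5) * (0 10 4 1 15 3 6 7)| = 9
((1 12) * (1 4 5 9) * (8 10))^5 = ((1 12 4 5 9)(8 10))^5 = (12)(8 10)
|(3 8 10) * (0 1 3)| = 5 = |(0 1 3 8 10)|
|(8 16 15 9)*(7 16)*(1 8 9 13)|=|(1 8 7 16 15 13)|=6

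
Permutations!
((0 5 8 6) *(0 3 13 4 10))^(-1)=((0 5 8 6 3 13 4 10))^(-1)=(0 10 4 13 3 6 8 5)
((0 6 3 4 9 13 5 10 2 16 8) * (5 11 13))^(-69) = (0 6 3 4 9 5 10 2 16 8)(11 13)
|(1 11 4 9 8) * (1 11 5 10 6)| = 4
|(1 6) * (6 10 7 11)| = |(1 10 7 11 6)| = 5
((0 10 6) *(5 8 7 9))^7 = (0 10 6)(5 9 7 8)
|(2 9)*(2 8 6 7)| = |(2 9 8 6 7)| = 5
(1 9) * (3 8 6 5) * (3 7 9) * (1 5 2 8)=(1 3)(2 8 6)(5 7 9)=[0, 3, 8, 1, 4, 7, 2, 9, 6, 5]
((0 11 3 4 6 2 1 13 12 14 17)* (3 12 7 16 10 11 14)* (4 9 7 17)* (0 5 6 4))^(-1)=(0 14)(1 2 6 5 17 13)(3 12 11 10 16 7 9)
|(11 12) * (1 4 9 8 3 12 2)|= 8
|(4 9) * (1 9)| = |(1 9 4)| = 3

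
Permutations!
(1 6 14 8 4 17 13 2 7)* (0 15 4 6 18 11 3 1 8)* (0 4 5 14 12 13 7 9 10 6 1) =[15, 18, 9, 0, 17, 14, 12, 8, 1, 10, 6, 3, 13, 2, 4, 5, 16, 7, 11] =(0 15 5 14 4 17 7 8 1 18 11 3)(2 9 10 6 12 13)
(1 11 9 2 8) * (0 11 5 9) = (0 11)(1 5 9 2 8) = [11, 5, 8, 3, 4, 9, 6, 7, 1, 2, 10, 0]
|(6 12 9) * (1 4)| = |(1 4)(6 12 9)| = 6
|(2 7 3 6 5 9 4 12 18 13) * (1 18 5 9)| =|(1 18 13 2 7 3 6 9 4 12 5)| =11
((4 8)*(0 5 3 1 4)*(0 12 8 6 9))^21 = (8 12)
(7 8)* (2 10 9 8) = [0, 1, 10, 3, 4, 5, 6, 2, 7, 8, 9] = (2 10 9 8 7)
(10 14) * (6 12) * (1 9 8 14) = [0, 9, 2, 3, 4, 5, 12, 7, 14, 8, 1, 11, 6, 13, 10] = (1 9 8 14 10)(6 12)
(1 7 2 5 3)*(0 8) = (0 8)(1 7 2 5 3) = [8, 7, 5, 1, 4, 3, 6, 2, 0]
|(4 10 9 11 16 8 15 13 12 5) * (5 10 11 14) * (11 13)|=|(4 13 12 10 9 14 5)(8 15 11 16)|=28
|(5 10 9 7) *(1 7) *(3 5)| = 6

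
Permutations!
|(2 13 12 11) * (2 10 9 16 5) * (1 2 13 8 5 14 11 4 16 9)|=|(1 2 8 5 13 12 4 16 14 11 10)|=11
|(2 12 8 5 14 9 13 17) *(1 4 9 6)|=11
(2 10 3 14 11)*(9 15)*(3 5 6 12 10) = (2 3 14 11)(5 6 12 10)(9 15) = [0, 1, 3, 14, 4, 6, 12, 7, 8, 15, 5, 2, 10, 13, 11, 9]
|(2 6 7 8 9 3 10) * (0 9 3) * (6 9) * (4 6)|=9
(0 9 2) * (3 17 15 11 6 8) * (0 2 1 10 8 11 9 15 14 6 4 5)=(0 15 9 1 10 8 3 17 14 6 11 4 5)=[15, 10, 2, 17, 5, 0, 11, 7, 3, 1, 8, 4, 12, 13, 6, 9, 16, 14]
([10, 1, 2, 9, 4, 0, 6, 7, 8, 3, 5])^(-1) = (0 5 10)(3 9)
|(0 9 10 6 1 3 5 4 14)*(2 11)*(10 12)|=|(0 9 12 10 6 1 3 5 4 14)(2 11)|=10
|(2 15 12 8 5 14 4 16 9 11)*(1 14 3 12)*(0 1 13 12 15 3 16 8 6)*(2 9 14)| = |(0 1 2 3 15 13 12 6)(4 8 5 16 14)(9 11)| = 40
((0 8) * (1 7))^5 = (0 8)(1 7)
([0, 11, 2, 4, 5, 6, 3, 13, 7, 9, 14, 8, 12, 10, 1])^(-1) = [0, 14, 2, 6, 3, 4, 5, 8, 11, 9, 13, 1, 12, 7, 10]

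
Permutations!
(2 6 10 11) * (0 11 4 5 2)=[11, 1, 6, 3, 5, 2, 10, 7, 8, 9, 4, 0]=(0 11)(2 6 10 4 5)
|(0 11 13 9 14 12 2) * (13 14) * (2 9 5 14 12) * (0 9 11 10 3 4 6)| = 10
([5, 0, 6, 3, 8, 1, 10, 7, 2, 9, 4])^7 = [5, 0, 10, 3, 2, 1, 4, 7, 6, 9, 8]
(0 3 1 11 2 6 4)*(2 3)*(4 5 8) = [2, 11, 6, 1, 0, 8, 5, 7, 4, 9, 10, 3] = (0 2 6 5 8 4)(1 11 3)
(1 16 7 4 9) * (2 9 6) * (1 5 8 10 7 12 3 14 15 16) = [0, 1, 9, 14, 6, 8, 2, 4, 10, 5, 7, 11, 3, 13, 15, 16, 12] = (2 9 5 8 10 7 4 6)(3 14 15 16 12)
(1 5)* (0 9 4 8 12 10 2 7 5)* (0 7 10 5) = (0 9 4 8 12 5 1 7)(2 10) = [9, 7, 10, 3, 8, 1, 6, 0, 12, 4, 2, 11, 5]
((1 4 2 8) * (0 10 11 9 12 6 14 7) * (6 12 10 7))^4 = (14)(9 10 11)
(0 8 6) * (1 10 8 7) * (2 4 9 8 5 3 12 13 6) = (0 7 1 10 5 3 12 13 6)(2 4 9 8) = [7, 10, 4, 12, 9, 3, 0, 1, 2, 8, 5, 11, 13, 6]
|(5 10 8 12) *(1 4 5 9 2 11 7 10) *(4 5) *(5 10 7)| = |(1 10 8 12 9 2 11 5)| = 8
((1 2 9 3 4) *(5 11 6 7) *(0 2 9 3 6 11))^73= ((11)(0 2 3 4 1 9 6 7 5))^73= (11)(0 2 3 4 1 9 6 7 5)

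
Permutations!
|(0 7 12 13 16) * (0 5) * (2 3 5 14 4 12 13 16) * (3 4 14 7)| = 6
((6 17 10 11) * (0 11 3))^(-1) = (0 3 10 17 6 11) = ((0 11 6 17 10 3))^(-1)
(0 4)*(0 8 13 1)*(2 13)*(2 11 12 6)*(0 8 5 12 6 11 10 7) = (0 4 5 12 11 6 2 13 1 8 10 7) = [4, 8, 13, 3, 5, 12, 2, 0, 10, 9, 7, 6, 11, 1]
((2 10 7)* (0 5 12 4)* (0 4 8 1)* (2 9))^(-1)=(0 1 8 12 5)(2 9 7 10)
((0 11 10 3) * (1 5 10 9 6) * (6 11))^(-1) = ((0 6 1 5 10 3)(9 11))^(-1) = (0 3 10 5 1 6)(9 11)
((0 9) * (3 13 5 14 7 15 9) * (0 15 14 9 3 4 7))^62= (0 7)(3 5 15 13 9)(4 14)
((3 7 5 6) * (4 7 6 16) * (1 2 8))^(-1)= (1 8 2)(3 6)(4 16 5 7)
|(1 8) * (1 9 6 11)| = 5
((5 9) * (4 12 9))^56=(12)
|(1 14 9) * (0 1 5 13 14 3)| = |(0 1 3)(5 13 14 9)| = 12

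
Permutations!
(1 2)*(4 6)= [0, 2, 1, 3, 6, 5, 4]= (1 2)(4 6)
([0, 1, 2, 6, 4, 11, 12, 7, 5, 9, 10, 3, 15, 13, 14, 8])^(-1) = (3 11 5 8 15 12 6)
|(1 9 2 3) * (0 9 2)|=|(0 9)(1 2 3)|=6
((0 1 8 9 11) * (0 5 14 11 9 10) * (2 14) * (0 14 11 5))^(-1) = (0 11 2 5 14 10 8 1)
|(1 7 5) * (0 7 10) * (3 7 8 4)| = 8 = |(0 8 4 3 7 5 1 10)|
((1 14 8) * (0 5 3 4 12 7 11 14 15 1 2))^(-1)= (0 2 8 14 11 7 12 4 3 5)(1 15)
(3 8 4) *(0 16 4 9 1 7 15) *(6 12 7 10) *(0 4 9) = (0 16 9 1 10 6 12 7 15 4 3 8) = [16, 10, 2, 8, 3, 5, 12, 15, 0, 1, 6, 11, 7, 13, 14, 4, 9]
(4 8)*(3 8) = (3 8 4) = [0, 1, 2, 8, 3, 5, 6, 7, 4]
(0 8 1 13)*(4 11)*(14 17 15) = (0 8 1 13)(4 11)(14 17 15) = [8, 13, 2, 3, 11, 5, 6, 7, 1, 9, 10, 4, 12, 0, 17, 14, 16, 15]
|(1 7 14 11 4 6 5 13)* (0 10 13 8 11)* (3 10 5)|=12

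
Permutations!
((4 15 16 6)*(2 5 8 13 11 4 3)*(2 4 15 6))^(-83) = ((2 5 8 13 11 15 16)(3 4 6))^(-83) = (2 5 8 13 11 15 16)(3 4 6)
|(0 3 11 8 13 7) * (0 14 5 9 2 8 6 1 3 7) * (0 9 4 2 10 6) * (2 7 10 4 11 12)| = 15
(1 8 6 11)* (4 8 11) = (1 11)(4 8 6) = [0, 11, 2, 3, 8, 5, 4, 7, 6, 9, 10, 1]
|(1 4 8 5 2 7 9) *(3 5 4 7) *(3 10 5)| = 6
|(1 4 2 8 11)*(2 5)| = 6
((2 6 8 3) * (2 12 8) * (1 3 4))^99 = (1 4 8 12 3)(2 6)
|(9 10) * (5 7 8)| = 6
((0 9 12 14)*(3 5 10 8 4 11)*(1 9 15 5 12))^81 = ((0 15 5 10 8 4 11 3 12 14)(1 9))^81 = (0 15 5 10 8 4 11 3 12 14)(1 9)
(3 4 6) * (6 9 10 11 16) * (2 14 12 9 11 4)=[0, 1, 14, 2, 11, 5, 3, 7, 8, 10, 4, 16, 9, 13, 12, 15, 6]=(2 14 12 9 10 4 11 16 6 3)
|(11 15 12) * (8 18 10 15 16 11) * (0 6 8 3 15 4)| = |(0 6 8 18 10 4)(3 15 12)(11 16)| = 6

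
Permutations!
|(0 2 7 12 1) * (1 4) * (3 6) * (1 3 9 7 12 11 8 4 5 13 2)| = |(0 1)(2 12 5 13)(3 6 9 7 11 8 4)| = 28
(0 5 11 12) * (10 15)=(0 5 11 12)(10 15)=[5, 1, 2, 3, 4, 11, 6, 7, 8, 9, 15, 12, 0, 13, 14, 10]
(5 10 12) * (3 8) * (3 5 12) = (12)(3 8 5 10) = [0, 1, 2, 8, 4, 10, 6, 7, 5, 9, 3, 11, 12]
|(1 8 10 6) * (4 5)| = 4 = |(1 8 10 6)(4 5)|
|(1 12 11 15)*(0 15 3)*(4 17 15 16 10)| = 10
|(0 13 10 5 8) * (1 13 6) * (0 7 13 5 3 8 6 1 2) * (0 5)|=|(0 1)(2 5 6)(3 8 7 13 10)|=30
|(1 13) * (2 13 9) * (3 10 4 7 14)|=|(1 9 2 13)(3 10 4 7 14)|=20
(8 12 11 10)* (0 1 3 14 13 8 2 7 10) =(0 1 3 14 13 8 12 11)(2 7 10) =[1, 3, 7, 14, 4, 5, 6, 10, 12, 9, 2, 0, 11, 8, 13]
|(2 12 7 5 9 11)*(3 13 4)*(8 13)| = |(2 12 7 5 9 11)(3 8 13 4)| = 12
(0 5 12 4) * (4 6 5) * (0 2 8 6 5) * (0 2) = (0 4)(2 8 6)(5 12) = [4, 1, 8, 3, 0, 12, 2, 7, 6, 9, 10, 11, 5]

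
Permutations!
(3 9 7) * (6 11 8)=[0, 1, 2, 9, 4, 5, 11, 3, 6, 7, 10, 8]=(3 9 7)(6 11 8)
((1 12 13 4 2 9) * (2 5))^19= (1 2 4 12 9 5 13)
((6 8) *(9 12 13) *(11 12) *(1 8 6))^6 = ((1 8)(9 11 12 13))^6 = (9 12)(11 13)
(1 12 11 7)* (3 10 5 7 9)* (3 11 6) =(1 12 6 3 10 5 7)(9 11) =[0, 12, 2, 10, 4, 7, 3, 1, 8, 11, 5, 9, 6]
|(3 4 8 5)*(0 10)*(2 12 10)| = 4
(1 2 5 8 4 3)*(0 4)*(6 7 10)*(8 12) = (0 4 3 1 2 5 12 8)(6 7 10) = [4, 2, 5, 1, 3, 12, 7, 10, 0, 9, 6, 11, 8]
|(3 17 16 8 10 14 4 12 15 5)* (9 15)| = |(3 17 16 8 10 14 4 12 9 15 5)| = 11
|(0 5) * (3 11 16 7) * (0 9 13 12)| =|(0 5 9 13 12)(3 11 16 7)| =20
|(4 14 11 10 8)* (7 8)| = 6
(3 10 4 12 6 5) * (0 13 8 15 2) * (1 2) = (0 13 8 15 1 2)(3 10 4 12 6 5) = [13, 2, 0, 10, 12, 3, 5, 7, 15, 9, 4, 11, 6, 8, 14, 1]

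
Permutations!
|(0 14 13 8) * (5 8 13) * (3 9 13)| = |(0 14 5 8)(3 9 13)| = 12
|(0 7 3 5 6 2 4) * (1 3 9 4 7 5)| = 14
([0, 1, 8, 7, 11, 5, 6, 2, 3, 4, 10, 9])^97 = [0, 1, 8, 7, 11, 5, 6, 2, 3, 4, 10, 9]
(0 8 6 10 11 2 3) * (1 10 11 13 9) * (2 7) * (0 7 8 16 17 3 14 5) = (0 16 17 3 7 2 14 5)(1 10 13 9)(6 11 8) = [16, 10, 14, 7, 4, 0, 11, 2, 6, 1, 13, 8, 12, 9, 5, 15, 17, 3]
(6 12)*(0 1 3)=(0 1 3)(6 12)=[1, 3, 2, 0, 4, 5, 12, 7, 8, 9, 10, 11, 6]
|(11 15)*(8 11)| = |(8 11 15)| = 3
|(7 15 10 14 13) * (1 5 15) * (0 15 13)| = 4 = |(0 15 10 14)(1 5 13 7)|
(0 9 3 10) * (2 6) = (0 9 3 10)(2 6) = [9, 1, 6, 10, 4, 5, 2, 7, 8, 3, 0]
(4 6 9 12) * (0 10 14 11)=(0 10 14 11)(4 6 9 12)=[10, 1, 2, 3, 6, 5, 9, 7, 8, 12, 14, 0, 4, 13, 11]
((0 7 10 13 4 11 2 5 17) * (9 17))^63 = ((0 7 10 13 4 11 2 5 9 17))^63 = (0 13 2 17 10 11 9 7 4 5)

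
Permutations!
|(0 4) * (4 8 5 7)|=|(0 8 5 7 4)|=5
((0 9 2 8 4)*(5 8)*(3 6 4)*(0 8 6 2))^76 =((0 9)(2 5 6 4 8 3))^76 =(9)(2 8 6)(3 4 5)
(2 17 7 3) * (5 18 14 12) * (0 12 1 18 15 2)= (0 12 5 15 2 17 7 3)(1 18 14)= [12, 18, 17, 0, 4, 15, 6, 3, 8, 9, 10, 11, 5, 13, 1, 2, 16, 7, 14]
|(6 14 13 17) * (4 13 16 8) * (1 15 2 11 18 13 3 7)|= 14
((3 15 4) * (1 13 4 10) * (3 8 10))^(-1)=(1 10 8 4 13)(3 15)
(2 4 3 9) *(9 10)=[0, 1, 4, 10, 3, 5, 6, 7, 8, 2, 9]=(2 4 3 10 9)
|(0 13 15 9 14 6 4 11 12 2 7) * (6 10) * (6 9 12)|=|(0 13 15 12 2 7)(4 11 6)(9 14 10)|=6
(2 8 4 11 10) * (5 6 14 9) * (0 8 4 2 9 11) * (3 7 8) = [3, 1, 4, 7, 0, 6, 14, 8, 2, 5, 9, 10, 12, 13, 11] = (0 3 7 8 2 4)(5 6 14 11 10 9)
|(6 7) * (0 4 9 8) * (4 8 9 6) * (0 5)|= |(9)(0 8 5)(4 6 7)|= 3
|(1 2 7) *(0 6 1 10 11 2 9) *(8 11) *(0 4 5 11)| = 11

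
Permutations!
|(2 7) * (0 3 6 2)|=|(0 3 6 2 7)|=5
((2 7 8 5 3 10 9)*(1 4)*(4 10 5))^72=((1 10 9 2 7 8 4)(3 5))^72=(1 9 7 4 10 2 8)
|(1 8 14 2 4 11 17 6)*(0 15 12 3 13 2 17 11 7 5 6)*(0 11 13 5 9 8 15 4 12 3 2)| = 90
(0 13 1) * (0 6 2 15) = (0 13 1 6 2 15) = [13, 6, 15, 3, 4, 5, 2, 7, 8, 9, 10, 11, 12, 1, 14, 0]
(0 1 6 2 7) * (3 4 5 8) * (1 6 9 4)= (0 6 2 7)(1 9 4 5 8 3)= [6, 9, 7, 1, 5, 8, 2, 0, 3, 4]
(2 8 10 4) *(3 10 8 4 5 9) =(2 4)(3 10 5 9) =[0, 1, 4, 10, 2, 9, 6, 7, 8, 3, 5]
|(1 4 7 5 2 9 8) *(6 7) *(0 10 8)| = 10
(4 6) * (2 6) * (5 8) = [0, 1, 6, 3, 2, 8, 4, 7, 5] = (2 6 4)(5 8)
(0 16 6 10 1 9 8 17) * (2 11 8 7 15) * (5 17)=[16, 9, 11, 3, 4, 17, 10, 15, 5, 7, 1, 8, 12, 13, 14, 2, 6, 0]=(0 16 6 10 1 9 7 15 2 11 8 5 17)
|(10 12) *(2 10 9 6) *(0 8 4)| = 15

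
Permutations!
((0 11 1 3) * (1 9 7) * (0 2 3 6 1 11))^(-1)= (1 6)(2 3)(7 9 11)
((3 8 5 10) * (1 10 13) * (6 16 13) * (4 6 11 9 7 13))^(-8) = ((1 10 3 8 5 11 9 7 13)(4 6 16))^(-8) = (1 10 3 8 5 11 9 7 13)(4 6 16)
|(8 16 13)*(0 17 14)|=3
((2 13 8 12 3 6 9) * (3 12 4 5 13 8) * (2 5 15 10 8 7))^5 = (2 7)(4 15 10 8)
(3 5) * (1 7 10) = [0, 7, 2, 5, 4, 3, 6, 10, 8, 9, 1] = (1 7 10)(3 5)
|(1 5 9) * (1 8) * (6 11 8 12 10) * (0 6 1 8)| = |(0 6 11)(1 5 9 12 10)| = 15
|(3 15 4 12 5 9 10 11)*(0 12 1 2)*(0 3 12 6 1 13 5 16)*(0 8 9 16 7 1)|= 14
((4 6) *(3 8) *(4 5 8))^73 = ((3 4 6 5 8))^73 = (3 5 4 8 6)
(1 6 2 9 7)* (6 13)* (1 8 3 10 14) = (1 13 6 2 9 7 8 3 10 14) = [0, 13, 9, 10, 4, 5, 2, 8, 3, 7, 14, 11, 12, 6, 1]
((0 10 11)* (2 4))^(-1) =((0 10 11)(2 4))^(-1) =(0 11 10)(2 4)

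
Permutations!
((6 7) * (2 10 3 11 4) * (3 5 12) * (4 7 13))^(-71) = ((2 10 5 12 3 11 7 6 13 4))^(-71) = (2 4 13 6 7 11 3 12 5 10)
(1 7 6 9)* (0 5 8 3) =(0 5 8 3)(1 7 6 9) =[5, 7, 2, 0, 4, 8, 9, 6, 3, 1]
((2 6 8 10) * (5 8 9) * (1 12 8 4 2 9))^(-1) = (1 6 2 4 5 9 10 8 12)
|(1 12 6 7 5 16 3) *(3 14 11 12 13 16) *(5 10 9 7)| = |(1 13 16 14 11 12 6 5 3)(7 10 9)| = 9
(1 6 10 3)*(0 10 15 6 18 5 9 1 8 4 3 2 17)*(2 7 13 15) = (0 10 7 13 15 6 2 17)(1 18 5 9)(3 8 4) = [10, 18, 17, 8, 3, 9, 2, 13, 4, 1, 7, 11, 12, 15, 14, 6, 16, 0, 5]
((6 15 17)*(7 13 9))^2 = (6 17 15)(7 9 13) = ((6 15 17)(7 13 9))^2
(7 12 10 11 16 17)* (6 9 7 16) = (6 9 7 12 10 11)(16 17) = [0, 1, 2, 3, 4, 5, 9, 12, 8, 7, 11, 6, 10, 13, 14, 15, 17, 16]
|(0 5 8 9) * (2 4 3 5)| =|(0 2 4 3 5 8 9)| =7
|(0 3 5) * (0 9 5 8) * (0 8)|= 2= |(0 3)(5 9)|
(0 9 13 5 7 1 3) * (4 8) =(0 9 13 5 7 1 3)(4 8) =[9, 3, 2, 0, 8, 7, 6, 1, 4, 13, 10, 11, 12, 5]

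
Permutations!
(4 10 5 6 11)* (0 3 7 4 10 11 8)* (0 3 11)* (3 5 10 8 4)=[11, 1, 2, 7, 0, 6, 4, 3, 5, 9, 10, 8]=(0 11 8 5 6 4)(3 7)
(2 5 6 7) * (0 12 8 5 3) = [12, 1, 3, 0, 4, 6, 7, 2, 5, 9, 10, 11, 8] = (0 12 8 5 6 7 2 3)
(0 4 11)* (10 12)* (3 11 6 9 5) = (0 4 6 9 5 3 11)(10 12) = [4, 1, 2, 11, 6, 3, 9, 7, 8, 5, 12, 0, 10]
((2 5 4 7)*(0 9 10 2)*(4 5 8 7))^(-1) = (0 7 8 2 10 9)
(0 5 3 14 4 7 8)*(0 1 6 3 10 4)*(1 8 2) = (0 5 10 4 7 2 1 6 3 14) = [5, 6, 1, 14, 7, 10, 3, 2, 8, 9, 4, 11, 12, 13, 0]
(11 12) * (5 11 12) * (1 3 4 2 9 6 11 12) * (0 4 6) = (0 4 2 9)(1 3 6 11 5 12) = [4, 3, 9, 6, 2, 12, 11, 7, 8, 0, 10, 5, 1]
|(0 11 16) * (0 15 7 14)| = 6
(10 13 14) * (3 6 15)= (3 6 15)(10 13 14)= [0, 1, 2, 6, 4, 5, 15, 7, 8, 9, 13, 11, 12, 14, 10, 3]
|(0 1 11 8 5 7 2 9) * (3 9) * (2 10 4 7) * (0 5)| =12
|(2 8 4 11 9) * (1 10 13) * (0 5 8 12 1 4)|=|(0 5 8)(1 10 13 4 11 9 2 12)|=24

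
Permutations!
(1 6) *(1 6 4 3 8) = (1 4 3 8) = [0, 4, 2, 8, 3, 5, 6, 7, 1]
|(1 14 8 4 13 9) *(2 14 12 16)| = 9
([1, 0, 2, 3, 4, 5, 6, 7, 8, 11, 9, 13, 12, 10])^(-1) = [1, 0, 2, 3, 4, 5, 6, 7, 8, 10, 13, 9, 12, 11]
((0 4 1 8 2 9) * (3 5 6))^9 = (0 8)(1 9)(2 4)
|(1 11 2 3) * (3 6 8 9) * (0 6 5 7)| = |(0 6 8 9 3 1 11 2 5 7)| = 10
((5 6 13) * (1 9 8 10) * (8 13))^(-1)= (1 10 8 6 5 13 9)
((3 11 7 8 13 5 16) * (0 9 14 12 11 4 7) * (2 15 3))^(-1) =(0 11 12 14 9)(2 16 5 13 8 7 4 3 15)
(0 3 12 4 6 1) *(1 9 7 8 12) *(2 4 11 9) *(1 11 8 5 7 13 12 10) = (0 3 11 9 13 12 8 10 1)(2 4 6)(5 7) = [3, 0, 4, 11, 6, 7, 2, 5, 10, 13, 1, 9, 8, 12]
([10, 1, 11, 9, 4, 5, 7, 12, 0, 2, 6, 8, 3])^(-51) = [8, 1, 9, 12, 4, 5, 10, 6, 11, 3, 0, 2, 7]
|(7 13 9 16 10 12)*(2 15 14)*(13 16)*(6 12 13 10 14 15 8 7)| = 30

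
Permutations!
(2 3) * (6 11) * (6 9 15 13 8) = [0, 1, 3, 2, 4, 5, 11, 7, 6, 15, 10, 9, 12, 8, 14, 13] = (2 3)(6 11 9 15 13 8)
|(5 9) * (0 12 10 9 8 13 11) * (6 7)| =|(0 12 10 9 5 8 13 11)(6 7)| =8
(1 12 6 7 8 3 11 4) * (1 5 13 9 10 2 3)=(1 12 6 7 8)(2 3 11 4 5 13 9 10)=[0, 12, 3, 11, 5, 13, 7, 8, 1, 10, 2, 4, 6, 9]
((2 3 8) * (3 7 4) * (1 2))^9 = (1 4)(2 3)(7 8)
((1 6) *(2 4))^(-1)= (1 6)(2 4)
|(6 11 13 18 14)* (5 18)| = 6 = |(5 18 14 6 11 13)|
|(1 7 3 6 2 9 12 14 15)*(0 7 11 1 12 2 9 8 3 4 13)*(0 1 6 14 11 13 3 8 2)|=|(0 7 4 3 14 15 12 11 6 9)(1 13)|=10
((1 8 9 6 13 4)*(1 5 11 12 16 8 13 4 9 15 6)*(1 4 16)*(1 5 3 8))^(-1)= ((1 13 9 4 3 8 15 6 16)(5 11 12))^(-1)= (1 16 6 15 8 3 4 9 13)(5 12 11)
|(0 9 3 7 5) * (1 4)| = 10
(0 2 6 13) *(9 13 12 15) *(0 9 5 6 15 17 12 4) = (0 2 15 5 6 4)(9 13)(12 17) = [2, 1, 15, 3, 0, 6, 4, 7, 8, 13, 10, 11, 17, 9, 14, 5, 16, 12]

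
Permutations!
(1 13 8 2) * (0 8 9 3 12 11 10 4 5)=(0 8 2 1 13 9 3 12 11 10 4 5)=[8, 13, 1, 12, 5, 0, 6, 7, 2, 3, 4, 10, 11, 9]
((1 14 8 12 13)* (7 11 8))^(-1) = ((1 14 7 11 8 12 13))^(-1) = (1 13 12 8 11 7 14)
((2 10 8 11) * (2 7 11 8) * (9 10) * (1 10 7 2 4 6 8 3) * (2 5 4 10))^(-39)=((1 2 9 7 11 5 4 6 8 3))^(-39)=(1 2 9 7 11 5 4 6 8 3)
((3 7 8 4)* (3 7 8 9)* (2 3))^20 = (2 8 7)(3 4 9)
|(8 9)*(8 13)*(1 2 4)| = 3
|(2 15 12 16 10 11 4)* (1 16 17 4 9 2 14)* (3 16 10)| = |(1 10 11 9 2 15 12 17 4 14)(3 16)| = 10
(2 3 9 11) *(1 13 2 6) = (1 13 2 3 9 11 6) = [0, 13, 3, 9, 4, 5, 1, 7, 8, 11, 10, 6, 12, 2]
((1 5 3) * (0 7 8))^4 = ((0 7 8)(1 5 3))^4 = (0 7 8)(1 5 3)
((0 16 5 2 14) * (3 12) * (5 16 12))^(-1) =(16)(0 14 2 5 3 12)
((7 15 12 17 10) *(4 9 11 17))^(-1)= ((4 9 11 17 10 7 15 12))^(-1)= (4 12 15 7 10 17 11 9)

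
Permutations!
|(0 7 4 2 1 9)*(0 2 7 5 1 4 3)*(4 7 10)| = 14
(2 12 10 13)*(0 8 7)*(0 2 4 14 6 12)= [8, 1, 0, 3, 14, 5, 12, 2, 7, 9, 13, 11, 10, 4, 6]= (0 8 7 2)(4 14 6 12 10 13)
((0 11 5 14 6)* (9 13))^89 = (0 6 14 5 11)(9 13)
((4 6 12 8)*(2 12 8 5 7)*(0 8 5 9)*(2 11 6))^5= (0 9 12 2 4 8)(5 7 11 6)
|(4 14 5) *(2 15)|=6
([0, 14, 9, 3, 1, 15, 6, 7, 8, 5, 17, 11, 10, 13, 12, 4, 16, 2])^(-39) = (1 14 12 10 17 2 9 5 15 4)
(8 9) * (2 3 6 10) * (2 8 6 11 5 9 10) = [0, 1, 3, 11, 4, 9, 2, 7, 10, 6, 8, 5] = (2 3 11 5 9 6)(8 10)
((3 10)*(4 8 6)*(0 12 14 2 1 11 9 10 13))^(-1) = (0 13 3 10 9 11 1 2 14 12)(4 6 8) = ((0 12 14 2 1 11 9 10 3 13)(4 8 6))^(-1)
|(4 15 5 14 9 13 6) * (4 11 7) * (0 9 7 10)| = |(0 9 13 6 11 10)(4 15 5 14 7)| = 30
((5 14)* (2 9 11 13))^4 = (14)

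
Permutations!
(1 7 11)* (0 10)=(0 10)(1 7 11)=[10, 7, 2, 3, 4, 5, 6, 11, 8, 9, 0, 1]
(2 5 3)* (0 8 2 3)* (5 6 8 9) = (0 9 5)(2 6 8) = [9, 1, 6, 3, 4, 0, 8, 7, 2, 5]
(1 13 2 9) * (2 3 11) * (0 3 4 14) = [3, 13, 9, 11, 14, 5, 6, 7, 8, 1, 10, 2, 12, 4, 0] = (0 3 11 2 9 1 13 4 14)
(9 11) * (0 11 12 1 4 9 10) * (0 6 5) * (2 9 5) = (0 11 10 6 2 9 12 1 4 5) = [11, 4, 9, 3, 5, 0, 2, 7, 8, 12, 6, 10, 1]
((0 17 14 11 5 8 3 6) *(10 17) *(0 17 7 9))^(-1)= (0 9 7 10)(3 8 5 11 14 17 6)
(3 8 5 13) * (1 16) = (1 16)(3 8 5 13) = [0, 16, 2, 8, 4, 13, 6, 7, 5, 9, 10, 11, 12, 3, 14, 15, 1]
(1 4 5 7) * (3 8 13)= (1 4 5 7)(3 8 13)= [0, 4, 2, 8, 5, 7, 6, 1, 13, 9, 10, 11, 12, 3]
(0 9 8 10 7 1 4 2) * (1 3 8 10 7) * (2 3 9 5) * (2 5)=[2, 4, 0, 8, 3, 5, 6, 9, 7, 10, 1]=(0 2)(1 4 3 8 7 9 10)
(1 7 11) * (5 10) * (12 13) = (1 7 11)(5 10)(12 13) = [0, 7, 2, 3, 4, 10, 6, 11, 8, 9, 5, 1, 13, 12]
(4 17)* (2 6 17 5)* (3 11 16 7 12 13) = (2 6 17 4 5)(3 11 16 7 12 13) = [0, 1, 6, 11, 5, 2, 17, 12, 8, 9, 10, 16, 13, 3, 14, 15, 7, 4]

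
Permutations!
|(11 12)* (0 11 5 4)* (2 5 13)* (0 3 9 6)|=|(0 11 12 13 2 5 4 3 9 6)|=10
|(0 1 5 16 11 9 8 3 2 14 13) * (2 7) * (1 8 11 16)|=14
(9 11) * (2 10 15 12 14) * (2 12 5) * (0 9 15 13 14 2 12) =(0 9 11 15 5 12 2 10 13 14) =[9, 1, 10, 3, 4, 12, 6, 7, 8, 11, 13, 15, 2, 14, 0, 5]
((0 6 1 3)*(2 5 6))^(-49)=((0 2 5 6 1 3))^(-49)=(0 3 1 6 5 2)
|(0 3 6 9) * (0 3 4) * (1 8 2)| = |(0 4)(1 8 2)(3 6 9)| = 6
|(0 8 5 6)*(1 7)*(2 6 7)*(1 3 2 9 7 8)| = 14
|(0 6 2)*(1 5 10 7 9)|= |(0 6 2)(1 5 10 7 9)|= 15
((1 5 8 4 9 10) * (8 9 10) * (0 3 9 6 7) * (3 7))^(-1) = ((0 7)(1 5 6 3 9 8 4 10))^(-1) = (0 7)(1 10 4 8 9 3 6 5)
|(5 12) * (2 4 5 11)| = |(2 4 5 12 11)| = 5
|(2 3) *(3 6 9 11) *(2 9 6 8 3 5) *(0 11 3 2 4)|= |(0 11 5 4)(2 8)(3 9)|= 4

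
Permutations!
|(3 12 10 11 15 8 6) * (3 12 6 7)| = |(3 6 12 10 11 15 8 7)| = 8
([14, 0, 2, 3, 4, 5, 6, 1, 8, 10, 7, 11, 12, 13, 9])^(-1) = [1, 7, 2, 3, 4, 5, 6, 10, 8, 14, 9, 11, 12, 13, 0]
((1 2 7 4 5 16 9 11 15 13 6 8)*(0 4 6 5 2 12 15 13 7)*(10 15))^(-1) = (0 2 4)(1 8 6 7 15 10 12)(5 13 11 9 16)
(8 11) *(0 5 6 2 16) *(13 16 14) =(0 5 6 2 14 13 16)(8 11) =[5, 1, 14, 3, 4, 6, 2, 7, 11, 9, 10, 8, 12, 16, 13, 15, 0]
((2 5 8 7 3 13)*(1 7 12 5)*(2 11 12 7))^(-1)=((1 2)(3 13 11 12 5 8 7))^(-1)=(1 2)(3 7 8 5 12 11 13)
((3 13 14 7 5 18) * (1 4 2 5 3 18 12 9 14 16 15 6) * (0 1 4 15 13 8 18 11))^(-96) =((0 1 15 6 4 2 5 12 9 14 7 3 8 18 11)(13 16))^(-96) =(0 14 6 8 5)(1 7 4 18 12)(2 11 9 15 3)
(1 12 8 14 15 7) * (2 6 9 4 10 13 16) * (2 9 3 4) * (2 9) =(1 12 8 14 15 7)(2 6 3 4 10 13 16) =[0, 12, 6, 4, 10, 5, 3, 1, 14, 9, 13, 11, 8, 16, 15, 7, 2]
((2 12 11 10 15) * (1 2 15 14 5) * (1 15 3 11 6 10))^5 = (1 14)(2 5)(3 6)(10 11)(12 15)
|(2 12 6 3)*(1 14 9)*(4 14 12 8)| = 9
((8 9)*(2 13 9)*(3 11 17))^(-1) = ((2 13 9 8)(3 11 17))^(-1) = (2 8 9 13)(3 17 11)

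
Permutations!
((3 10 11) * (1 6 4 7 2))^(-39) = ((1 6 4 7 2)(3 10 11))^(-39) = (11)(1 6 4 7 2)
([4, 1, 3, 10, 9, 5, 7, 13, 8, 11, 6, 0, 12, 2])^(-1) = (0 11 9 4)(2 13 7 6 10 3)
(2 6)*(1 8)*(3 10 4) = [0, 8, 6, 10, 3, 5, 2, 7, 1, 9, 4] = (1 8)(2 6)(3 10 4)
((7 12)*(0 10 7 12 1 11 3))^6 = ((12)(0 10 7 1 11 3))^6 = (12)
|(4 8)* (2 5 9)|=6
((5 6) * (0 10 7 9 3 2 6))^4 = ((0 10 7 9 3 2 6 5))^4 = (0 3)(2 10)(5 9)(6 7)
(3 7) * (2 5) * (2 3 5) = (3 7 5) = [0, 1, 2, 7, 4, 3, 6, 5]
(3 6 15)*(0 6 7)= (0 6 15 3 7)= [6, 1, 2, 7, 4, 5, 15, 0, 8, 9, 10, 11, 12, 13, 14, 3]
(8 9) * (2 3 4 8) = (2 3 4 8 9) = [0, 1, 3, 4, 8, 5, 6, 7, 9, 2]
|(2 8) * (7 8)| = 3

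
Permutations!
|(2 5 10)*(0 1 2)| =5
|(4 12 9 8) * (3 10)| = |(3 10)(4 12 9 8)| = 4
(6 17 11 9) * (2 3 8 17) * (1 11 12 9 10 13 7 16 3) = (1 11 10 13 7 16 3 8 17 12 9 6 2) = [0, 11, 1, 8, 4, 5, 2, 16, 17, 6, 13, 10, 9, 7, 14, 15, 3, 12]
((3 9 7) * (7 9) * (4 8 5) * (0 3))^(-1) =((9)(0 3 7)(4 8 5))^(-1) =(9)(0 7 3)(4 5 8)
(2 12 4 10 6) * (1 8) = (1 8)(2 12 4 10 6) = [0, 8, 12, 3, 10, 5, 2, 7, 1, 9, 6, 11, 4]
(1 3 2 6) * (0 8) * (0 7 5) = [8, 3, 6, 2, 4, 0, 1, 5, 7] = (0 8 7 5)(1 3 2 6)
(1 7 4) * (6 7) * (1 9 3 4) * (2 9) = (1 6 7)(2 9 3 4) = [0, 6, 9, 4, 2, 5, 7, 1, 8, 3]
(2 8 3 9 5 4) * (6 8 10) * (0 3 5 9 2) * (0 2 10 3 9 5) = (0 9 5 4 2 3 10 6 8) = [9, 1, 3, 10, 2, 4, 8, 7, 0, 5, 6]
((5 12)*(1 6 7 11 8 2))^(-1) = (1 2 8 11 7 6)(5 12)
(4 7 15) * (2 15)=(2 15 4 7)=[0, 1, 15, 3, 7, 5, 6, 2, 8, 9, 10, 11, 12, 13, 14, 4]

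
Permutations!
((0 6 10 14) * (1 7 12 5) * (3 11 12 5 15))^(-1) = ((0 6 10 14)(1 7 5)(3 11 12 15))^(-1) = (0 14 10 6)(1 5 7)(3 15 12 11)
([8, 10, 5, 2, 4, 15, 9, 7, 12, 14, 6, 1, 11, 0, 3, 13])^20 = (0 6 15 1 2 12 14)(3 8 9 13 10 5 11)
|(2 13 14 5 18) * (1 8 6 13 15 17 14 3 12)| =6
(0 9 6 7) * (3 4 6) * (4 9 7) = (0 7)(3 9)(4 6) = [7, 1, 2, 9, 6, 5, 4, 0, 8, 3]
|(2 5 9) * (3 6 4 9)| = |(2 5 3 6 4 9)| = 6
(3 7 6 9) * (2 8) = (2 8)(3 7 6 9) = [0, 1, 8, 7, 4, 5, 9, 6, 2, 3]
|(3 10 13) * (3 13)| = |(13)(3 10)| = 2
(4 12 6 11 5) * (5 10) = (4 12 6 11 10 5) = [0, 1, 2, 3, 12, 4, 11, 7, 8, 9, 5, 10, 6]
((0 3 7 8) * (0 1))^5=((0 3 7 8 1))^5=(8)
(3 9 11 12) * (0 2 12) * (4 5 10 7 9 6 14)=(0 2 12 3 6 14 4 5 10 7 9 11)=[2, 1, 12, 6, 5, 10, 14, 9, 8, 11, 7, 0, 3, 13, 4]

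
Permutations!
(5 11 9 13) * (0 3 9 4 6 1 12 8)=(0 3 9 13 5 11 4 6 1 12 8)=[3, 12, 2, 9, 6, 11, 1, 7, 0, 13, 10, 4, 8, 5]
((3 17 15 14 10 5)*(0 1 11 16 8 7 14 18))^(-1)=((0 1 11 16 8 7 14 10 5 3 17 15 18))^(-1)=(0 18 15 17 3 5 10 14 7 8 16 11 1)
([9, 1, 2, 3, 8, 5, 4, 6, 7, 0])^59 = [9, 1, 2, 3, 6, 5, 7, 8, 4, 0]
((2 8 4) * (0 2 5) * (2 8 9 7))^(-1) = (0 5 4 8)(2 7 9)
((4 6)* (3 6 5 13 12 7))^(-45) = (3 13 6 12 4 7 5) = ((3 6 4 5 13 12 7))^(-45)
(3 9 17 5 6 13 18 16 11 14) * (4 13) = (3 9 17 5 6 4 13 18 16 11 14) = [0, 1, 2, 9, 13, 6, 4, 7, 8, 17, 10, 14, 12, 18, 3, 15, 11, 5, 16]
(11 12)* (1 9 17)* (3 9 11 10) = (1 11 12 10 3 9 17) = [0, 11, 2, 9, 4, 5, 6, 7, 8, 17, 3, 12, 10, 13, 14, 15, 16, 1]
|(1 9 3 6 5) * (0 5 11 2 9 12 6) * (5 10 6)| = 21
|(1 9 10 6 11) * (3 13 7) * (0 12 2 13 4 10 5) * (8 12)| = 14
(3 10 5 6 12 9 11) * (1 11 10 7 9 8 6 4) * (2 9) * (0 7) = (0 7 2 9 10 5 4 1 11 3)(6 12 8) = [7, 11, 9, 0, 1, 4, 12, 2, 6, 10, 5, 3, 8]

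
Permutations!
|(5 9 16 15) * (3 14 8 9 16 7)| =15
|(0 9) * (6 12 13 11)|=4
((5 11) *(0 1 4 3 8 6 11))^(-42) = (0 11 8 4)(1 5 6 3)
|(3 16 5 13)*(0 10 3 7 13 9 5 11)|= 10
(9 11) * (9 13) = [0, 1, 2, 3, 4, 5, 6, 7, 8, 11, 10, 13, 12, 9] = (9 11 13)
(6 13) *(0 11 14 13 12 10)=(0 11 14 13 6 12 10)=[11, 1, 2, 3, 4, 5, 12, 7, 8, 9, 0, 14, 10, 6, 13]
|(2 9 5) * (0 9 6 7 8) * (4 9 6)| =4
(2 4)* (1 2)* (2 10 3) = (1 10 3 2 4) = [0, 10, 4, 2, 1, 5, 6, 7, 8, 9, 3]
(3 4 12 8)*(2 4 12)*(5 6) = (2 4)(3 12 8)(5 6) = [0, 1, 4, 12, 2, 6, 5, 7, 3, 9, 10, 11, 8]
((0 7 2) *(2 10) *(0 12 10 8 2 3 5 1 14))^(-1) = ((0 7 8 2 12 10 3 5 1 14))^(-1) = (0 14 1 5 3 10 12 2 8 7)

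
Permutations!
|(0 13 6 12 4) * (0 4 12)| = 3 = |(0 13 6)|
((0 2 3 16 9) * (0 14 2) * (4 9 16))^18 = (16)(2 9 3 14 4)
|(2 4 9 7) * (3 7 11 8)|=|(2 4 9 11 8 3 7)|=7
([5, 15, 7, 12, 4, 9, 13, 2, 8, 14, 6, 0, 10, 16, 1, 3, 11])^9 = [6, 0, 7, 9, 4, 13, 15, 2, 8, 16, 1, 10, 14, 3, 11, 5, 12]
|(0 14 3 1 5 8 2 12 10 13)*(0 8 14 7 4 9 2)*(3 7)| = |(0 3 1 5 14 7 4 9 2 12 10 13 8)| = 13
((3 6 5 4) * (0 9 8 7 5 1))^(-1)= ((0 9 8 7 5 4 3 6 1))^(-1)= (0 1 6 3 4 5 7 8 9)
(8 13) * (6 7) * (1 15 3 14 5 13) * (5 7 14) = (1 15 3 5 13 8)(6 14 7) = [0, 15, 2, 5, 4, 13, 14, 6, 1, 9, 10, 11, 12, 8, 7, 3]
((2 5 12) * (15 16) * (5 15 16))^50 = ((16)(2 15 5 12))^50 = (16)(2 5)(12 15)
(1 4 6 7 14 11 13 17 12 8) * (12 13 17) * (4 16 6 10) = (1 16 6 7 14 11 17 13 12 8)(4 10) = [0, 16, 2, 3, 10, 5, 7, 14, 1, 9, 4, 17, 8, 12, 11, 15, 6, 13]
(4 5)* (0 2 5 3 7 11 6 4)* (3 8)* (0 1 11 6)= [2, 11, 5, 7, 8, 1, 4, 6, 3, 9, 10, 0]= (0 2 5 1 11)(3 7 6 4 8)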